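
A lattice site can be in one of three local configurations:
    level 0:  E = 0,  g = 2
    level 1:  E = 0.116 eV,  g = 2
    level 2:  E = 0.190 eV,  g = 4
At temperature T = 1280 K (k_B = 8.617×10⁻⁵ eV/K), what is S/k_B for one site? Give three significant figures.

1.80

k_BT = 8.617×10⁻⁵ × 1280 K = 0.11030 eV.
Eᵢ/kT = 0, 1.0517, 1.7226.
Z = Σ gᵢe^(−Eᵢ/kT) = 2·e^(−0) + 2·e^(−1.0517) + 4·e^(−1.7226) = 2.0000 + 0.69869 + 0.71440 = 3.4131.
⟨E⟩ = Σ EᵢPᵢ = 0.063515 eV.
S/k_B = ln Z + ⟨E⟩/kT = ln(3.4131) + 0.063515/0.11030 = 1.2276 + 0.57584 = 1.80.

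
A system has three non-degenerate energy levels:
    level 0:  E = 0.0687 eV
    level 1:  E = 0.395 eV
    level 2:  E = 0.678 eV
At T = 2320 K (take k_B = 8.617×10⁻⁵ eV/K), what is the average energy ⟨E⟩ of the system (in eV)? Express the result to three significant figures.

k_BT = 8.617×10⁻⁵ × 2320 K = 0.19991 eV.
Eᵢ/kT = 0.34365, 1.9759, 3.3915.
Z = Σ e^(−Eᵢ/kT) = e^(−0.34365) + e^(−1.9759) + e^(−3.3915) = 0.70918 + 0.13864 + 0.033658 = 0.88148.
⟨E⟩ = Σ Eᵢ e^(−Eᵢ/kT) / Z = (0.0687·0.70918 + 0.395·0.13864 + 0.678·0.033658) / 0.88148 = 0.143 eV.

0.143 eV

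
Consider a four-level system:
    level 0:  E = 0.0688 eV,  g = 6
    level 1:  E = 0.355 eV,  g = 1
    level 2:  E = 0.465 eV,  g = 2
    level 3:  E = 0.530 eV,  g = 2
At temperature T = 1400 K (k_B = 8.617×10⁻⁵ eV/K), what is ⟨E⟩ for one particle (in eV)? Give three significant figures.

k_BT = 8.617×10⁻⁵ × 1400 K = 0.12064 eV.
Eᵢ/kT = 0.57029, 2.9426, 3.8544, 4.3932.
Z = Σ gᵢe^(−Eᵢ/kT) = 6·e^(−0.57029) + 1·e^(−2.9426) + 2·e^(−3.8544) + 2·e^(−4.3932) = 3.3922 + 0.052728 + 0.042373 + 0.024722 = 3.5120.
⟨E⟩ = Σ Eᵢ gᵢe^(−Eᵢ/kT) / Z = (0.0688·3.3922 + 0.355·0.052728 + 0.465·0.042373 + 0.530·0.024722) / 3.5120 = 0.0811 eV.

0.0811 eV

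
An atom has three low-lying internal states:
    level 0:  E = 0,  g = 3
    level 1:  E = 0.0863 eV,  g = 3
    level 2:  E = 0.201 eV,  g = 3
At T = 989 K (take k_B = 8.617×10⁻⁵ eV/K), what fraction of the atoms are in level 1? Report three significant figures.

k_BT = 8.617×10⁻⁵ × 989 K = 0.085222 eV.
Eᵢ/kT = 0, 1.0126, 2.3585.
Z = Σ gᵢe^(−Eᵢ/kT) = 3·e^(−0) + 3·e^(−1.0126) + 3·e^(−2.3585) = 3.0000 + 1.0898 + 0.28369 = 4.3735.
P₁ = g₁ e^(−E₁/kT) / Z = 1.0898/4.3735 = 0.249.

0.249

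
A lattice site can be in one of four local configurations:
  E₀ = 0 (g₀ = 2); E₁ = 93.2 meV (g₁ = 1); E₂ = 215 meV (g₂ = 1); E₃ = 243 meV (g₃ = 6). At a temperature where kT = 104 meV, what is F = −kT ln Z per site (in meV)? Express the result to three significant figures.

-118 meV

Eᵢ/kT = 0, 0.89615, 2.0673, 2.3365.
Z = Σ gᵢe^(−Eᵢ/kT) = 2·e^(−0) + 1·e^(−0.89615) + 1·e^(−2.0673) + 6·e^(−2.3365) = 2.0000 + 0.40814 + 0.12653 + 0.57999 = 3.1147.
F = −kT ln Z = −104 × ln(3.1147) = −104 × 1.1361 = -118 meV.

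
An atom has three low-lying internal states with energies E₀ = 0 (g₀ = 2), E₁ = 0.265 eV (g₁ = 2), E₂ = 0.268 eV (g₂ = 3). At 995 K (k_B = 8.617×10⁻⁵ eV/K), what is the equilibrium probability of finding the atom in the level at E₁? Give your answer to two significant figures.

0.041

k_BT = 8.617×10⁻⁵ × 995 K = 0.08574 eV.
Eᵢ/kT = 0, 3.091, 3.126.
Z = Σ gᵢe^(−Eᵢ/kT) = 2·e^(−0) + 2·e^(−3.091) + 3·e^(−3.126) = 2.000 + 0.09091 + 0.1317 = 2.223.
P₁ = g₁ e^(−E₁/kT) / Z = 0.09091/2.223 = 0.041.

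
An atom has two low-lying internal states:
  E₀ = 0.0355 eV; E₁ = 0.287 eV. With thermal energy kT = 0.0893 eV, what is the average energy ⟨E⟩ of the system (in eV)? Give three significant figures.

0.0497 eV

Eᵢ/kT = 0.39754, 3.2139.
Z = Σ e^(−Eᵢ/kT) = e^(−0.39754) + e^(−3.2139) = 0.67197 + 0.040200 = 0.71217.
⟨E⟩ = Σ Eᵢ e^(−Eᵢ/kT) / Z = (0.0355·0.67197 + 0.287·0.040200) / 0.71217 = 0.0497 eV.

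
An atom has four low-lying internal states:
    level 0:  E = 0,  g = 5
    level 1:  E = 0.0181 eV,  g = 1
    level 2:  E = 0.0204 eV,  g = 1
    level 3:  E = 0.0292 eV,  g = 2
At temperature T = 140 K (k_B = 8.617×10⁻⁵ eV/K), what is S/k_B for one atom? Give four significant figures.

1.913

k_BT = 8.617×10⁻⁵ × 140 K = 0.0120638 eV.
Eᵢ/kT = 0, 1.50036, 1.69101, 2.42046.
Z = Σ gᵢe^(−Eᵢ/kT) = 5·e^(−0) + 1·e^(−1.50036) + 1·e^(−1.69101) + 2·e^(−2.42046) = 5.00000 + 0.223050 + 0.184333 + 0.177761 = 5.58514.
⟨E⟩ = Σ EᵢPᵢ = 0.00232550 eV.
S/k_B = ln Z + ⟨E⟩/kT = ln(5.58514) + 0.00232550/0.0120638 = 1.72011 + 0.192767 = 1.913.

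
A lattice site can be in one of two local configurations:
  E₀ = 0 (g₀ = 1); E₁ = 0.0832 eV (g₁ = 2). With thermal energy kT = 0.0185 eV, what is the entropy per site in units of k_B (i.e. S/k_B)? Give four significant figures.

0.1200

Eᵢ/kT = 0, 4.49730.
Z = Σ gᵢe^(−Eᵢ/kT) = 1·e^(−0) + 2·e^(−4.49730) = 1.00000 + 0.0222781 = 1.02228.
⟨E⟩ = Σ EᵢPᵢ = 0.00181314 eV.
S/k_B = ln Z + ⟨E⟩/kT = ln(1.02228) + 0.00181314/0.0185 = 0.0220354 + 0.0980076 = 0.1200.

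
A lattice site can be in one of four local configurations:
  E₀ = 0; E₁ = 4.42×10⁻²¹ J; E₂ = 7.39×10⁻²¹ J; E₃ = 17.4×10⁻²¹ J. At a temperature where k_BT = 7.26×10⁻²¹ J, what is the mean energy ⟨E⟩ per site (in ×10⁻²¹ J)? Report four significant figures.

3.335 ×10⁻²¹ J

Eᵢ/kT = 0, 0.608815, 1.01791, 2.39669.
Z = Σ e^(−Eᵢ/kT) = e^(−0) + e^(−0.608815) + e^(−1.01791) + e^(−2.39669) = 1.00000 + 0.543995 + 0.361349 + 0.0910187 = 1.99636.
⟨E⟩ = Σ Eᵢ e^(−Eᵢ/kT) / Z = (0·1.00000 + 4.42·0.543995 + 7.39·0.361349 + 17.4·0.0910187) / 1.99636 = 3.335 ×10⁻²¹ J.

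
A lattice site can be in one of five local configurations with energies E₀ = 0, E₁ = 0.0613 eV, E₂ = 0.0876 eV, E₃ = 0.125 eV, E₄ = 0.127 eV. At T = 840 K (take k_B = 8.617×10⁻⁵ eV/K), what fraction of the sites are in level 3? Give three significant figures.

k_BT = 8.617×10⁻⁵ × 840 K = 0.072383 eV.
Eᵢ/kT = 0, 0.84688, 1.2102, 1.7269, 1.7546.
Z = Σ e^(−Eᵢ/kT) = e^(−0) + e^(−0.84688) + e^(−1.2102) + e^(−1.7269) + e^(−1.7546) = 1.0000 + 0.42875 + 0.29814 + 0.17783 + 0.17298 = 2.0777.
P₃ = e^(−E₃/kT) / Z = 0.17783/2.0777 = 0.0856.

0.0856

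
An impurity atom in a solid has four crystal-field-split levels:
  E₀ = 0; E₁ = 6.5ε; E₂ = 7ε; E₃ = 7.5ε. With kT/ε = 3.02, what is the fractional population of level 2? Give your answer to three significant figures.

Eᵢ/kT = 0, 2.1523, 2.3179, 2.4834.
Z = Σ e^(−Eᵢ/kT) = e^(−0) + e^(−2.1523) + e^(−2.3179) + e^(−2.4834) = 1.0000 + 0.11622 + 0.098480 + 0.083459 = 1.2982.
P₂ = e^(−E₂/kT) / Z = 0.098480/1.2982 = 0.0759.

0.0759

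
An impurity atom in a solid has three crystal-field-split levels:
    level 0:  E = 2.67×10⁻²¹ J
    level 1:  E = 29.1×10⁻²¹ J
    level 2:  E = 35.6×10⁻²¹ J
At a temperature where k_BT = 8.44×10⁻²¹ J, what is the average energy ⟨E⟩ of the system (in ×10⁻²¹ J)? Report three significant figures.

4.38 ×10⁻²¹ J

Eᵢ/kT = 0.31635, 3.4479, 4.2180.
Z = Σ e^(−Eᵢ/kT) = e^(−0.31635) + e^(−3.4479) + e^(−4.2180) = 0.72880 + 0.031812 + 0.014728 = 0.77534.
⟨E⟩ = Σ Eᵢ e^(−Eᵢ/kT) / Z = (2.67·0.72880 + 29.1·0.031812 + 35.6·0.014728) / 0.77534 = 4.38 ×10⁻²¹ J.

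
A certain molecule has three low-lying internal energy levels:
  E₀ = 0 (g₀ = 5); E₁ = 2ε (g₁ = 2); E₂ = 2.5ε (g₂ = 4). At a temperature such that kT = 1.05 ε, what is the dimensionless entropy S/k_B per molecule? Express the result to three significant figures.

1.99

Eᵢ/kT = 0, 1.9048, 2.3810.
Z = Σ gᵢe^(−Eᵢ/kT) = 5·e^(−0) + 2·e^(−1.9048) + 4·e^(−2.3810) = 5.0000 + 0.29770 + 0.36983 = 5.6675.
⟨E⟩ = Σ EᵢPᵢ = 0.26819 ε.
S/k_B = ln Z + ⟨E⟩/kT = ln(5.6675) + 0.26819/1.05 = 1.7347 + 0.25542 = 1.99.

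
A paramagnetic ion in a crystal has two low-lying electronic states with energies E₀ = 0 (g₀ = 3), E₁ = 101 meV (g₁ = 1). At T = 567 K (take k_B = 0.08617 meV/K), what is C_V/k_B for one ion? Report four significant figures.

k_BT = 0.08617 × 567 K = 48.8584 meV.
Eᵢ/kT = 0, 2.06720.
Z = Σ gᵢe^(−Eᵢ/kT) = 3·e^(−0) + 1·e^(−2.06720) = 3.00000 + 0.126540 = 3.12654.
⟨E⟩ = 4.08776 meV, ⟨E²⟩ = 412.864 meV².
C_V/k_B = (⟨E²⟩ − ⟨E⟩²)/(kT)² = (412.864 − 16.7098)/2387.14 = 0.1660.

0.1660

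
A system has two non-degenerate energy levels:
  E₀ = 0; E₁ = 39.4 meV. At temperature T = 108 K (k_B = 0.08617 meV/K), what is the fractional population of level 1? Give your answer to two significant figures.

k_BT = 0.08617 × 108 K = 9.306 meV.
Eᵢ/kT = 0, 4.234.
Z = Σ e^(−Eᵢ/kT) = e^(−0) + e^(−4.234) = 1.000 + 0.01449 = 1.014.
P₁ = e^(−E₁/kT) / Z = 0.01449/1.014 = 0.014.

0.014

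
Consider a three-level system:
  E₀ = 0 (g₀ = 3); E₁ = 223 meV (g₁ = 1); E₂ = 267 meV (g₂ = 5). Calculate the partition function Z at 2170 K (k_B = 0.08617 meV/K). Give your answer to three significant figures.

k_BT = 0.08617 × 2170 K = 186.99 meV.
Eᵢ/kT = 0, 1.1926, 1.4279.
Z = Σ gᵢe^(−Eᵢ/kT) = 3·e^(−0) + 1·e^(−1.1926) + 5·e^(−1.4279) = 3.0000 + 0.30343 + 1.1991 = 4.5025.

Z = 4.50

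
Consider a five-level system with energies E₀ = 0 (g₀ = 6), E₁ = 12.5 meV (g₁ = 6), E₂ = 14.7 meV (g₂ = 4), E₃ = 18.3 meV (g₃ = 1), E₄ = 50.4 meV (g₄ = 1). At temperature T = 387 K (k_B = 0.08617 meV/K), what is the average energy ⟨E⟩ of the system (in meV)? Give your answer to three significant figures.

k_BT = 0.08617 × 387 K = 33.348 meV.
Eᵢ/kT = 0, 0.37484, 0.44081, 0.54876, 1.5113.
Z = Σ gᵢe^(−Eᵢ/kT) = 6·e^(−0) + 6·e^(−0.37484) + 4·e^(−0.44081) + 1·e^(−0.54876) + 1·e^(−1.5113) = 6.0000 + 4.1244 + 2.5741 + 0.57767 + 0.22062 = 13.497.
⟨E⟩ = Σ Eᵢ gᵢe^(−Eᵢ/kT) / Z = (0·6.0000 + 12.5·4.1244 + 14.7·2.5741 + 18.3·0.57767 + 50.4·0.22062) / 13.497 = 8.23 meV.

8.23 meV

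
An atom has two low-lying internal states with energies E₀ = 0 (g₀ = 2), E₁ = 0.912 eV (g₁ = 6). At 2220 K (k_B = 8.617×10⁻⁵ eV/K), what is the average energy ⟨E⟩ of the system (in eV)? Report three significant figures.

k_BT = 8.617×10⁻⁵ × 2220 K = 0.19130 eV.
Eᵢ/kT = 0, 4.7674.
Z = Σ gᵢe^(−Eᵢ/kT) = 2·e^(−0) + 6·e^(−4.7674) = 2.0000 + 0.051015 = 2.0510.
⟨E⟩ = Σ Eᵢ gᵢe^(−Eᵢ/kT) / Z = (0·2.0000 + 0.912·0.051015) / 2.0510 = 0.0227 eV.

0.0227 eV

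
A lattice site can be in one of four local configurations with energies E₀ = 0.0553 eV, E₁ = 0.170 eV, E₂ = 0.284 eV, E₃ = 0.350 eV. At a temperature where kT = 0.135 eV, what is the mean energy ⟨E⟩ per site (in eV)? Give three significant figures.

0.127 eV

Eᵢ/kT = 0.40963, 1.2593, 2.1037, 2.5926.
Z = Σ e^(−Eᵢ/kT) = e^(−0.40963) + e^(−1.2593) + e^(−2.1037) + e^(−2.5926) = 0.66390 + 0.28385 + 0.12200 + 0.074825 = 1.1446.
⟨E⟩ = Σ Eᵢ e^(−Eᵢ/kT) / Z = (0.0553·0.66390 + 0.170·0.28385 + 0.284·0.12200 + 0.350·0.074825) / 1.1446 = 0.127 eV.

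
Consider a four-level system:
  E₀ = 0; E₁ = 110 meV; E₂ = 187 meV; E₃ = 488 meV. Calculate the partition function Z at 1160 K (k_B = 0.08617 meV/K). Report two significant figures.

k_BT = 0.08617 × 1160 K = 99.96 meV.
Eᵢ/kT = 0, 1.100, 1.871, 4.882.
Z = Σ e^(−Eᵢ/kT) = e^(−0) + e^(−1.100) + e^(−1.871) + e^(−4.882) = 1.000 + 0.3329 + 0.1540 + 0.007582 = 1.494.

Z = 1.5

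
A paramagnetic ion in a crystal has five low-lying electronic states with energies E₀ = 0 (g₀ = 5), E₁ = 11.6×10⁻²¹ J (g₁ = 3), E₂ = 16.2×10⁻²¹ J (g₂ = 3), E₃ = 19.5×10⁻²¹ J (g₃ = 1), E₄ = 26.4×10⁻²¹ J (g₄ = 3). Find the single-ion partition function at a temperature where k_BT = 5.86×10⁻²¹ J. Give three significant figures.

Z = 5.67

Eᵢ/kT = 0, 1.9795, 2.7645, 3.3276, 4.5051.
Z = Σ gᵢe^(−Eᵢ/kT) = 5·e^(−0) + 3·e^(−1.9795) + 3·e^(−2.7645) + 1·e^(−3.3276) + 3·e^(−4.5051) = 5.0000 + 0.41441 + 0.18902 + 0.035879 + 0.033157 = 5.6725.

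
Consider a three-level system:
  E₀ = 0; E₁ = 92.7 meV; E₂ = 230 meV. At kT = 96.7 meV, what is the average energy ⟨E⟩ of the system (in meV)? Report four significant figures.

38.52 meV

Eᵢ/kT = 0, 0.958635, 2.37849.
Z = Σ e^(−Eᵢ/kT) = e^(−0) + e^(−0.958635) + e^(−2.37849) = 1.00000 + 0.383416 + 0.0926904 = 1.47611.
⟨E⟩ = Σ Eᵢ e^(−Eᵢ/kT) / Z = (0·1.00000 + 92.7·0.383416 + 230·0.0926904) / 1.47611 = 38.52 meV.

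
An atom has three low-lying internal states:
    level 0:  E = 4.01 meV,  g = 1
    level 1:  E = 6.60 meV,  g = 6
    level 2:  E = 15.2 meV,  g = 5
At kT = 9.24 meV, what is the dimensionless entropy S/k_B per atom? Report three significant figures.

Eᵢ/kT = 0.43398, 0.71429, 1.6450.
Z = Σ gᵢe^(−Eᵢ/kT) = 1·e^(−0.43398) + 6·e^(−0.71429) + 5·e^(−1.6450) = 0.64793 + 2.9372 + 0.96506 = 4.5502.
⟨E⟩ = Σ EᵢPᵢ = 8.0552 meV.
S/k_B = ln Z + ⟨E⟩/kT = ln(4.5502) + 8.0552/9.24 = 1.5152 + 0.87177 = 2.39.

2.39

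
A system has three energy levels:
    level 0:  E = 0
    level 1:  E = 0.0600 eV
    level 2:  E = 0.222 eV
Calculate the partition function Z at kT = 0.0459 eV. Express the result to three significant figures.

Eᵢ/kT = 0, 1.3072, 4.8366.
Z = Σ e^(−Eᵢ/kT) = e^(−0) + e^(−1.3072) + e^(−4.8366) = 1.0000 + 0.27058 + 0.0079340 = 1.2785.

Z = 1.28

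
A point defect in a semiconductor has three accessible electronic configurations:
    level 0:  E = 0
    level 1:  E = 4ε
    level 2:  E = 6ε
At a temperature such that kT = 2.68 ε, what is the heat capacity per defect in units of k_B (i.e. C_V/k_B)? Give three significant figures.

0.591

Eᵢ/kT = 0, 1.4925, 2.2388.
Z = Σ e^(−Eᵢ/kT) = e^(−0) + e^(−1.4925) + e^(−2.2388) = 1.0000 + 0.22481 + 0.10659 = 1.3314.
⟨E⟩ = 1.1558 ε, ⟨E²⟩ = 5.5837 ε².
C_V/k_B = (⟨E²⟩ − ⟨E⟩²)/(kT)² = (5.5837 − 1.3359)/7.1824 = 0.591.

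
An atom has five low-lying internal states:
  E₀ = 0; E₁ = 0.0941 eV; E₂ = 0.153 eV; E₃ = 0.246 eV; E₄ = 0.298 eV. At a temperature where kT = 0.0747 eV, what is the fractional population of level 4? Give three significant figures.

0.0126

Eᵢ/kT = 0, 1.2597, 2.0482, 3.2932, 3.9893.
Z = Σ e^(−Eᵢ/kT) = e^(−0) + e^(−1.2597) + e^(−2.0482) + e^(−3.2932) + e^(−3.9893) = 1.0000 + 0.28374 + 0.12897 + 0.037135 + 0.018513 = 1.4684.
P₄ = e^(−E₄/kT) / Z = 0.018513/1.4684 = 0.0126.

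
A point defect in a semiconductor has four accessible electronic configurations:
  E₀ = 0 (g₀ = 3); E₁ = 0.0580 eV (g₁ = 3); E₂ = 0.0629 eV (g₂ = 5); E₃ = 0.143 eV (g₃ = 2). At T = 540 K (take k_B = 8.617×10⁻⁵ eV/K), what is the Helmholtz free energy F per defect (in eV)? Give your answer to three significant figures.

k_BT = 8.617×10⁻⁵ × 540 K = 0.046532 eV.
Eᵢ/kT = 0, 1.2465, 1.3518, 3.0732.
Z = Σ gᵢe^(−Eᵢ/kT) = 3·e^(−0) + 3·e^(−1.2465) + 5·e^(−1.3518) + 2·e^(−3.0732) = 3.0000 + 0.86253 + 1.2939 + 0.092546 = 5.2490.
F = −kT ln Z = −0.046532 × ln(5.2490) = −0.046532 × 1.6580 = -0.0772 eV.

-0.0772 eV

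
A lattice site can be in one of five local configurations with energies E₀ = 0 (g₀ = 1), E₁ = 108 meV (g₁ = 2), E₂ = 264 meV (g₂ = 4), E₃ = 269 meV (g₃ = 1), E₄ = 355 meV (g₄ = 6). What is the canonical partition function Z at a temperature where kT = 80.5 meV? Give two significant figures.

Z = 1.8

Eᵢ/kT = 0, 1.342, 3.280, 3.342, 4.410.
Z = Σ gᵢe^(−Eᵢ/kT) = 1·e^(−0) + 2·e^(−1.342) + 4·e^(−3.280) + 1·e^(−3.342) + 6·e^(−4.410) = 1.000 + 0.5226 + 0.1505 + 0.03537 + 0.07293 = 1.781.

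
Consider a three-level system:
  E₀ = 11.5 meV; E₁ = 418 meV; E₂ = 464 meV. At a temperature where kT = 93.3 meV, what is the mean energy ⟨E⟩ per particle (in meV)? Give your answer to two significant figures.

Eᵢ/kT = 0.1233, 4.480, 4.973.
Z = Σ e^(−Eᵢ/kT) = e^(−0.1233) + e^(−4.480) + e^(−4.973) = 0.8840 + 0.01133 + 0.006922 = 0.9023.
⟨E⟩ = Σ Eᵢ e^(−Eᵢ/kT) / Z = (11.5·0.8840 + 418·0.01133 + 464·0.006922) / 0.9023 = 20 meV.

20 meV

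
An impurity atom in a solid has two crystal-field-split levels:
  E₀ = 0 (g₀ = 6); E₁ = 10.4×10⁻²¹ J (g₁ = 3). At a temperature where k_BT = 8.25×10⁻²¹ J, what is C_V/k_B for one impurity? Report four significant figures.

0.1728

Eᵢ/kT = 0, 1.26061.
Z = Σ gᵢe^(−Eᵢ/kT) = 6·e^(−0) + 3·e^(−1.26061) = 6.00000 + 0.850443 = 6.85044.
⟨E⟩ = 1.29110, ⟨E²⟩ = 13.4274.
C_V/k_B = (⟨E²⟩ − ⟨E⟩²)/(kT)² = (13.4274 − 1.66694)/68.0625 = 0.1728.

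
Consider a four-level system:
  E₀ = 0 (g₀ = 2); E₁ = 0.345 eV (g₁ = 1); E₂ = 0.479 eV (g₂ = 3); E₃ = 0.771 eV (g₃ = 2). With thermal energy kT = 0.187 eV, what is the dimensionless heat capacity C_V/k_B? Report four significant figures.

0.9000

Eᵢ/kT = 0, 1.84492, 2.56150, 4.12299.
Z = Σ gᵢe^(−Eᵢ/kT) = 2·e^(−0) + 1·e^(−1.84492) + 3·e^(−2.56150) + 2·e^(−4.12299) = 2.00000 + 0.158038 + 0.231567 + 0.0323920 = 2.42200.
⟨E⟩ = 0.0786201 eV, ⟨E²⟩ = 0.0376534 eV².
C_V/k_B = (⟨E²⟩ − ⟨E⟩²)/(kT)² = (0.0376534 − 0.00618112)/0.0349690 = 0.9000.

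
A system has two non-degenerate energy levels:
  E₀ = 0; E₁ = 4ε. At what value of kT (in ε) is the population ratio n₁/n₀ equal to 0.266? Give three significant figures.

n₁/n₀ = exp[−(E₁−E₀)/kT] = 0.266.
⇒ (E₁−E₀)/kT = ln(1/0.266) = ln(3.7594) = 1.3243.
kT = 4ε / 1.3243 = 3.02 ε.

3.02 ε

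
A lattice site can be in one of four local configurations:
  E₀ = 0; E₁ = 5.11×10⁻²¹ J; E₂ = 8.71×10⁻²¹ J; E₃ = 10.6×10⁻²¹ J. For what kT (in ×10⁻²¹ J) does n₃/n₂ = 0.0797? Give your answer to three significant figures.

0.747 ×10⁻²¹ J

n₃/n₂ = exp[−(E₃−E₂)/kT] = 0.0797.
⇒ (E₃−E₂)/kT = ln(1/0.0797) = ln(12.547) = 2.5295.
kT = 1.89 ×10⁻²¹ J / 2.5295 = 0.747 ×10⁻²¹ J.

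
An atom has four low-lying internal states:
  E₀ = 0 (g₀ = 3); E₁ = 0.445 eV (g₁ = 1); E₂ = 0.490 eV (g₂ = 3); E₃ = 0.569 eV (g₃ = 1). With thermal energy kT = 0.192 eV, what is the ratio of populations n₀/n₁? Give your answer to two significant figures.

30

n₀/n₁ = (g₀/g₁) exp[−(E₀−E₁)/kT] = (3/1) × exp(−(-0.445 eV)/(0.192 eV)) = (3/1) × exp(2.318) = 30.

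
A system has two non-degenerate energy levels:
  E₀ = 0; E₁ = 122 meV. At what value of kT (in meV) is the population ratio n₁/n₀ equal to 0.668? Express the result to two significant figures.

n₁/n₀ = exp[−(E₁−E₀)/kT] = 0.668.
⇒ (E₁−E₀)/kT = ln(1/0.668) = ln(1.497) = 0.4035.
kT = 122 meV / 0.4035 = 300 meV.

300 meV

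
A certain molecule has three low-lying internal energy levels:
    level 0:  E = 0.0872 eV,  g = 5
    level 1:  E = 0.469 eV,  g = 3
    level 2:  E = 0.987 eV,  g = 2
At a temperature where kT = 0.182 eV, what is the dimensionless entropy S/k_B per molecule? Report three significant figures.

1.84

Eᵢ/kT = 0.47912, 2.5769, 5.4231.
Z = Σ gᵢe^(−Eᵢ/kT) = 5·e^(−0.47912) + 3·e^(−2.5769) + 2·e^(−5.4231) = 3.0966 + 0.22803 + 0.0088269 = 3.3335.
⟨E⟩ = Σ EᵢPᵢ = 0.11570 eV.
S/k_B = ln Z + ⟨E⟩/kT = ln(3.3335) + 0.11570/0.182 = 1.2040 + 0.63571 = 1.84.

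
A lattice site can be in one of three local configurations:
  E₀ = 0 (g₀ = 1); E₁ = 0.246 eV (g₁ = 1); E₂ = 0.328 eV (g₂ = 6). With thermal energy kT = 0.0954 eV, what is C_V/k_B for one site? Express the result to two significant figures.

1.7

Eᵢ/kT = 0, 2.579, 3.438.
Z = Σ gᵢe^(−Eᵢ/kT) = 1·e^(−0) + 1·e^(−2.579) + 6·e^(−3.438) = 1.000 + 0.07585 + 0.1928 = 1.269.
⟨E⟩ = 0.06454 eV, ⟨E²⟩ = 0.01996 eV².
C_V/k_B = (⟨E²⟩ − ⟨E⟩²)/(kT)² = (0.01996 − 0.004165)/0.009101 = 1.7.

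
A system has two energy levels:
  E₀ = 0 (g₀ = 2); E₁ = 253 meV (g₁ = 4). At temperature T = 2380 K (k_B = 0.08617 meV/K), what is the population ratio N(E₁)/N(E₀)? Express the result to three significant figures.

k_BT = 0.08617 × 2380 K = 205.08 meV.
n₁/n₀ = (g₁/g₀) exp[−(E₁−E₀)/kT] = (4/2) × exp(−(253 meV)/(205.08 meV)) = (4/2) × exp(-1.2337) = 0.582.

0.582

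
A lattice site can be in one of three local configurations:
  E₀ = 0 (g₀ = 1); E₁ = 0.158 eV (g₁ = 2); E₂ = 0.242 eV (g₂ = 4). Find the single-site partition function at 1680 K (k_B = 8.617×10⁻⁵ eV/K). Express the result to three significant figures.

Z = 2.42

k_BT = 8.617×10⁻⁵ × 1680 K = 0.14477 eV.
Eᵢ/kT = 0, 1.0914, 1.6716.
Z = Σ gᵢe^(−Eᵢ/kT) = 1·e^(−0) + 2·e^(−1.0914) + 4·e^(−1.6716) = 1.0000 + 0.67149 + 0.75178 = 2.4233.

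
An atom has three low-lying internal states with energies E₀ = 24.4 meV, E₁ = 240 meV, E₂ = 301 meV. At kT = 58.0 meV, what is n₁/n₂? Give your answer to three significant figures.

n₁/n₂ = exp[−(E₁−E₂)/kT] = exp(−(-61 meV)/(58.0 meV)) = exp(1.0517) = 2.86.

2.86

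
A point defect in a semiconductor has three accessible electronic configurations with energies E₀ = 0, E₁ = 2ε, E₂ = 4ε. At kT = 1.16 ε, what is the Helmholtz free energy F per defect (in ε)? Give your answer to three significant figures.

Eᵢ/kT = 0, 1.7241, 3.4483.
Z = Σ e^(−Eᵢ/kT) = e^(−0) + e^(−1.7241) + e^(−3.4483) = 1.0000 + 0.17833 + 0.031800 = 1.2101.
F = −kT ln Z = −1.16 × ln(1.2101) = −1.16 × 0.19070 = -0.221 ε.

-0.221 ε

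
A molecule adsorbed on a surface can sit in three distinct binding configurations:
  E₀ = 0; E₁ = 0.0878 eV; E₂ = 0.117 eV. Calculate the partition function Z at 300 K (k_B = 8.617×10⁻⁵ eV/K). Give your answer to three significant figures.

k_BT = 8.617×10⁻⁵ × 300 K = 0.025851 eV.
Eᵢ/kT = 0, 3.3964, 4.5259.
Z = Σ e^(−Eᵢ/kT) = e^(−0) + e^(−3.3964) + e^(−4.5259) = 1.0000 + 0.033494 + 0.010825 = 1.0443.

Z = 1.04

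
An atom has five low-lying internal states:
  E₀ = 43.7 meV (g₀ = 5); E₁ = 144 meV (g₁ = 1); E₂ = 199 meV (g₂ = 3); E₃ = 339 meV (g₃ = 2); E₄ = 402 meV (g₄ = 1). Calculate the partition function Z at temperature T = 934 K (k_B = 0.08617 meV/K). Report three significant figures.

k_BT = 0.08617 × 934 K = 80.483 meV.
Eᵢ/kT = 0.54297, 1.7892, 2.4726, 4.2121, 4.9948.
Z = Σ gᵢe^(−Eᵢ/kT) = 5·e^(−0.54297) + 1·e^(−1.7892) + 3·e^(−2.4726) + 2·e^(−4.2121) + 1·e^(−4.9948) = 2.9051 + 0.16709 + 0.25310 + 0.029630 + 0.0067731 = 3.3617.

Z = 3.36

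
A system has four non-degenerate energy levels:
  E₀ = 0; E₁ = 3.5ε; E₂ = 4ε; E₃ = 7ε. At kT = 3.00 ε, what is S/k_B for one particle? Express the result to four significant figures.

1.077

Eᵢ/kT = 0, 1.16667, 1.33333, 2.33333.
Z = Σ e^(−Eᵢ/kT) = e^(−0) + e^(−1.16667) + e^(−1.33333) + e^(−2.33333) = 1.00000 + 0.311402 + 0.263598 + 0.0969723 = 1.67197.
⟨E⟩ = Σ EᵢPᵢ = 1.68849 ε.
S/k_B = ln Z + ⟨E⟩/kT = ln(1.67197) + 1.68849/3.00 = 0.514003 + 0.562830 = 1.077.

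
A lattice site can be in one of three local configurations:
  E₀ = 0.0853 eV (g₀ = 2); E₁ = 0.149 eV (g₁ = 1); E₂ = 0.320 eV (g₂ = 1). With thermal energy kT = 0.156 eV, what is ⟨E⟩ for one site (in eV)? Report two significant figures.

0.12 eV

Eᵢ/kT = 0.5468, 0.9551, 2.051.
Z = Σ gᵢe^(−Eᵢ/kT) = 2·e^(−0.5468) + 1·e^(−0.9551) + 1·e^(−2.051) = 1.158 + 0.3848 + 0.1286 = 1.671.
⟨E⟩ = Σ Eᵢ gᵢe^(−Eᵢ/kT) / Z = (0.0853·1.158 + 0.149·0.3848 + 0.320·0.1286) / 1.671 = 0.12 eV.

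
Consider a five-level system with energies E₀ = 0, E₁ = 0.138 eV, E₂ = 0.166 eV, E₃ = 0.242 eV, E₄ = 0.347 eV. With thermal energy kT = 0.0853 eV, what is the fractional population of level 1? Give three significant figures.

0.140

Eᵢ/kT = 0, 1.6178, 1.9461, 2.8370, 4.0680.
Z = Σ e^(−Eᵢ/kT) = e^(−0) + e^(−1.6178) + e^(−1.9461) + e^(−2.8370) + e^(−4.0680) = 1.0000 + 0.19833 + 0.14283 + 0.058601 + 0.017112 = 1.4169.
P₁ = e^(−E₁/kT) / Z = 0.19833/1.4169 = 0.140.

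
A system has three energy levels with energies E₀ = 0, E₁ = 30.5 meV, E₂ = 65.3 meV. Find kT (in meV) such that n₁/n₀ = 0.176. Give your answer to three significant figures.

n₁/n₀ = exp[−(E₁−E₀)/kT] = 0.176.
⇒ (E₁−E₀)/kT = ln(1/0.176) = ln(5.6818) = 1.7373.
kT = 30.5 meV / 1.7373 = 17.6 meV.

17.6 meV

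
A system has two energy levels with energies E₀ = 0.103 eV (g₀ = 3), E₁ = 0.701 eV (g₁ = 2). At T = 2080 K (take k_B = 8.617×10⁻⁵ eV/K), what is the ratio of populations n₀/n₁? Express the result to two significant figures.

k_BT = 8.617×10⁻⁵ × 2080 K = 0.1792 eV.
n₀/n₁ = (g₀/g₁) exp[−(E₀−E₁)/kT] = (3/2) × exp(−(-0.598 eV)/(0.1792 eV)) = (3/2) × exp(3.337) = 42.

42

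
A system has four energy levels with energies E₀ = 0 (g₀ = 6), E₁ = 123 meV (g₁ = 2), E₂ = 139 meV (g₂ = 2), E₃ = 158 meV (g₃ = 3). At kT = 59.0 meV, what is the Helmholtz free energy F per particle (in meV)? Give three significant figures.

-112 meV

Eᵢ/kT = 0, 2.0847, 2.3559, 2.6780.
Z = Σ gᵢe^(−Eᵢ/kT) = 6·e^(−0) + 2·e^(−2.0847) + 2·e^(−2.3559) + 3·e^(−2.6780) = 6.0000 + 0.24869 + 0.18962 + 0.20610 = 6.6444.
F = −kT ln Z = −59.0 × ln(6.6444) = −59.0 × 1.8938 = -112 meV.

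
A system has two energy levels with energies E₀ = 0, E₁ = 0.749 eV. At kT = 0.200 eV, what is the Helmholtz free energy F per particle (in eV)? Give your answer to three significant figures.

-0.00467 eV

Eᵢ/kT = 0, 3.7450.
Z = Σ e^(−Eᵢ/kT) = e^(−0) + e^(−3.7450) = 1.0000 + 0.023636 = 1.0236.
F = −kT ln Z = −0.200 × ln(1.0236) = −0.200 × 0.023326 = -0.00467 eV.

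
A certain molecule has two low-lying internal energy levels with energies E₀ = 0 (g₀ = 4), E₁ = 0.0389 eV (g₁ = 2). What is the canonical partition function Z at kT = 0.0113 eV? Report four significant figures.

Z = 4.064

Eᵢ/kT = 0, 3.44248.
Z = Σ gᵢe^(−Eᵢ/kT) = 4·e^(−0) + 2·e^(−3.44248) = 4.00000 + 0.0639705 = 4.06397.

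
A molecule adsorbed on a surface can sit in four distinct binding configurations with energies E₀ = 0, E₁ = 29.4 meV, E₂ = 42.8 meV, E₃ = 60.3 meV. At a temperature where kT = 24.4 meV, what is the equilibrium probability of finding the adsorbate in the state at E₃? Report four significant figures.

Eᵢ/kT = 0, 1.20492, 1.75410, 2.47131.
Z = Σ e^(−Eᵢ/kT) = e^(−0) + e^(−1.20492) + e^(−1.75410) + e^(−2.47131) = 1.00000 + 0.299716 + 0.173063 + 0.0844741 = 1.55725.
P₃ = e^(−E₃/kT) / Z = 0.0844741/1.55725 = 0.05425.

0.05425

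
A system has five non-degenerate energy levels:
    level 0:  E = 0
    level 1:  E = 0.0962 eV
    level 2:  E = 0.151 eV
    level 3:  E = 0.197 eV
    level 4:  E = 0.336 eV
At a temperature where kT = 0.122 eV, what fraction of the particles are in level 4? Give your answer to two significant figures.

Eᵢ/kT = 0, 0.7885, 1.238, 1.615, 2.754.
Z = Σ e^(−Eᵢ/kT) = e^(−0) + e^(−0.7885) + e^(−1.238) + e^(−1.615) + e^(−2.754) = 1.000 + 0.4545 + 0.2900 + 0.1989 + 0.06367 = 2.007.
P₄ = e^(−E₄/kT) / Z = 0.06367/2.007 = 0.032.

0.032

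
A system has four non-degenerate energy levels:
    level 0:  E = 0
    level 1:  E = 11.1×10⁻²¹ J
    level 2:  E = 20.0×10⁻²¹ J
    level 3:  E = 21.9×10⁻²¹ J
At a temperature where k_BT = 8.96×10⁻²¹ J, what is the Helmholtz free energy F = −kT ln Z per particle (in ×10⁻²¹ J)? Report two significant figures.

Eᵢ/kT = 0, 1.239, 2.232, 2.444.
Z = Σ e^(−Eᵢ/kT) = e^(−0) + e^(−1.239) + e^(−2.232) + e^(−2.444) = 1.000 + 0.2897 + 0.1073 + 0.08681 = 1.484.
F = −kT ln Z = −8.96 × ln(1.484) = −8.96 × 0.3947 = -3.5 ×10⁻²¹ J.

-3.5 ×10⁻²¹ J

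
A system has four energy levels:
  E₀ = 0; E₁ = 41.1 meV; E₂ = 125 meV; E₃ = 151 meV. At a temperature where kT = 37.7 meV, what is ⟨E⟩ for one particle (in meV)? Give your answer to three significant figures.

Eᵢ/kT = 0, 1.0902, 3.3156, 4.0053.
Z = Σ e^(−Eᵢ/kT) = e^(−0) + e^(−1.0902) + e^(−3.3156) + e^(−4.0053) = 1.0000 + 0.33615 + 0.036312 + 0.018219 = 1.3907.
⟨E⟩ = Σ Eᵢ e^(−Eᵢ/kT) / Z = (0·1.0000 + 41.1·0.33615 + 125·0.036312 + 151·0.018219) / 1.3907 = 15.2 meV.

15.2 meV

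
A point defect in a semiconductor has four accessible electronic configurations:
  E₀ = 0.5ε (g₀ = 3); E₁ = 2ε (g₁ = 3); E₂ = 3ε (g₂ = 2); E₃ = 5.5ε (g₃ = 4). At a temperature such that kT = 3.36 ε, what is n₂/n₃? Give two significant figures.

1.1

n₂/n₃ = (g₂/g₃) exp[−(E₂−E₃)/kT] = (2/4) × exp(−(-2.5ε)/(3.36ε)) = (2/4) × exp(0.7440) = 1.1.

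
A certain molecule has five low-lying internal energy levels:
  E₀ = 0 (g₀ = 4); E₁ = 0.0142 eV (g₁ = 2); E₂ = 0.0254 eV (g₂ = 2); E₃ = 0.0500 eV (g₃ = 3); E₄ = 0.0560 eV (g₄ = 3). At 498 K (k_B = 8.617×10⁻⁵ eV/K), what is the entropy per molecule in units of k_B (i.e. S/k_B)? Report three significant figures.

2.51

k_BT = 8.617×10⁻⁵ × 498 K = 0.042913 eV.
Eᵢ/kT = 0, 0.33090, 0.59190, 1.1651, 1.3050.
Z = Σ gᵢe^(−Eᵢ/kT) = 4·e^(−0) + 2·e^(−0.33090) + 2·e^(−0.59190) + 3·e^(−1.1651) + 3·e^(−1.3050) = 4.0000 + 1.4366 + 1.1066 + 0.93567 + 0.81352 = 8.2924.
⟨E⟩ = Σ EᵢPᵢ = 0.016985 eV.
S/k_B = ln Z + ⟨E⟩/kT = ln(8.2924) + 0.016985/0.042913 = 2.1153 + 0.39580 = 2.51.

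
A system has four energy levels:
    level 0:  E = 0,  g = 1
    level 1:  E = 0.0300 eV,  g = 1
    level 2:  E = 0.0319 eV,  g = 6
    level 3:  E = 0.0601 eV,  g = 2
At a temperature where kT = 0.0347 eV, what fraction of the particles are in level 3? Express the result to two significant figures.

Eᵢ/kT = 0, 0.8646, 0.9193, 1.732.
Z = Σ gᵢe^(−Eᵢ/kT) = 1·e^(−0) + 1·e^(−0.8646) + 6·e^(−0.9193) + 2·e^(−1.732) = 1.000 + 0.4212 + 2.393 + 0.3539 = 4.168.
P₃ = g₃ e^(−E₃/kT) / Z = 0.3539/4.168 = 0.085.

0.085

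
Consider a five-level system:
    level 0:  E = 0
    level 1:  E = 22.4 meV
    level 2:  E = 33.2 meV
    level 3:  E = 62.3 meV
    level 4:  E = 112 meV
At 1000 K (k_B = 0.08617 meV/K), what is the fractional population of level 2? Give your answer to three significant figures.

k_BT = 0.08617 × 1000 K = 86.170 meV.
Eᵢ/kT = 0, 0.25995, 0.38528, 0.72299, 1.2998.
Z = Σ e^(−Eᵢ/kT) = e^(−0) + e^(−0.25995) + e^(−0.38528) + e^(−0.72299) + e^(−1.2998) = 1.0000 + 0.77109 + 0.68026 + 0.48530 + 0.27259 = 3.2092.
P₂ = e^(−E₂/kT) / Z = 0.68026/3.2092 = 0.212.

0.212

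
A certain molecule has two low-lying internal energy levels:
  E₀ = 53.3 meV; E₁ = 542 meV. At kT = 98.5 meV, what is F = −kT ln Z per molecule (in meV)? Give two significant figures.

53 meV

Eᵢ/kT = 0.5411, 5.503.
Z = Σ e^(−Eᵢ/kT) = e^(−0.5411) + e^(−5.503) = 0.5821 + 0.004075 = 0.5862.
F = −kT ln Z = −98.5 × ln(0.5862) = −98.5 × -0.5341 = 53 meV.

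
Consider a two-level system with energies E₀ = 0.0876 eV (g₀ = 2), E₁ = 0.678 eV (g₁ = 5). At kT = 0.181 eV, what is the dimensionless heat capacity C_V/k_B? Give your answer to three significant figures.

Eᵢ/kT = 0.48398, 3.7459.
Z = Σ gᵢe^(−Eᵢ/kT) = 2·e^(−0.48398) + 5·e^(−3.7459) = 1.2327 + 0.11807 = 1.3508.
⟨E⟩ = 0.13920 eV, ⟨E²⟩ = 0.047183 eV².
C_V/k_B = (⟨E²⟩ − ⟨E⟩²)/(kT)² = (0.047183 − 0.019377)/0.032761 = 0.849.

0.849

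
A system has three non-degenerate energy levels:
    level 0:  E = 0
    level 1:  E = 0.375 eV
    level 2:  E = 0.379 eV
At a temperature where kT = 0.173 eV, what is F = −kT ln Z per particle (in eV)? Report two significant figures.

Eᵢ/kT = 0, 2.168, 2.191.
Z = Σ e^(−Eᵢ/kT) = e^(−0) + e^(−2.168) + e^(−2.191) = 1.000 + 0.1144 + 0.1118 = 1.226.
F = −kT ln Z = −0.173 × ln(1.226) = −0.173 × 0.2038 = -0.035 eV.

-0.035 eV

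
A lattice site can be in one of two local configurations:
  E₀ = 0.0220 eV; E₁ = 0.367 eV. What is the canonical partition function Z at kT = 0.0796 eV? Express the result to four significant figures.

Z = 0.7685

Eᵢ/kT = 0.276382, 4.61055.
Z = Σ e^(−Eᵢ/kT) = e^(−0.276382) + e^(−4.61055) = 0.758523 + 0.00994635 = 0.768469.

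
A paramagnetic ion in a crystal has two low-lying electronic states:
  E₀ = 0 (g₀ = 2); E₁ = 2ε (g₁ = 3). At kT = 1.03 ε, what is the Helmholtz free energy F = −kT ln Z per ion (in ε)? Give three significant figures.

Eᵢ/kT = 0, 1.9417.
Z = Σ gᵢe^(−Eᵢ/kT) = 2·e^(−0) + 3·e^(−1.9417) = 2.0000 + 0.43038 = 2.4304.
F = −kT ln Z = −1.03 × ln(2.4304) = −1.03 × 0.88806 = -0.915 ε.

-0.915 ε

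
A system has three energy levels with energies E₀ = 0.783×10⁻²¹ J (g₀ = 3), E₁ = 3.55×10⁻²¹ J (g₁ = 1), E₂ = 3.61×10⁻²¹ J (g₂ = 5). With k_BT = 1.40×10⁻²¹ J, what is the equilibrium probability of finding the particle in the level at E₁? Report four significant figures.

0.03644

Eᵢ/kT = 0.559286, 2.53571, 2.57857.
Z = Σ gᵢe^(−Eᵢ/kT) = 3·e^(−0.559286) + 1·e^(−2.53571) + 5·e^(−2.57857) = 1.71485 + 0.0792055 + 0.379412 = 2.17347.
P₁ = g₁ e^(−E₁/kT) / Z = 0.0792055/2.17347 = 0.03644.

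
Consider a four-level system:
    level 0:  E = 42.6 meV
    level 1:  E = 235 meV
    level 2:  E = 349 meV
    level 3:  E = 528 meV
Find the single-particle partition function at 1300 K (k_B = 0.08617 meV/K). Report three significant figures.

k_BT = 0.08617 × 1300 K = 112.02 meV.
Eᵢ/kT = 0.38029, 2.0978, 3.1155, 4.7134.
Z = Σ e^(−Eᵢ/kT) = e^(−0.38029) + e^(−2.0978) + e^(−3.1155) + e^(−4.7134) = 0.68366 + 0.12273 + 0.044356 + 0.0089742 = 0.85972.

Z = 0.860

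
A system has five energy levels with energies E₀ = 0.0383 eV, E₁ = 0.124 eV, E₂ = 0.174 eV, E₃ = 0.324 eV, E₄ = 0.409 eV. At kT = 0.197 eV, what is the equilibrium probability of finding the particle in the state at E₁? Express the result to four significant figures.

Eᵢ/kT = 0.194416, 0.629442, 0.883249, 1.64467, 2.07614.
Z = Σ e^(−Eᵢ/kT) = e^(−0.194416) + e^(−0.629442) + e^(−0.883249) + e^(−1.64467) + e^(−2.07614) = 0.823315 + 0.532889 + 0.413437 + 0.193076 + 0.125413 = 2.08813.
P₁ = e^(−E₁/kT) / Z = 0.532889/2.08813 = 0.2552.

0.2552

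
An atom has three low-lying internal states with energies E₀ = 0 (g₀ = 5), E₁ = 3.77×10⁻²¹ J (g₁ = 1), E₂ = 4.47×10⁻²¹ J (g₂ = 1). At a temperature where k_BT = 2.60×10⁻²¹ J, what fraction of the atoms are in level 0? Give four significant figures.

Eᵢ/kT = 0, 1.45000, 1.71923.
Z = Σ gᵢe^(−Eᵢ/kT) = 5·e^(−0) + 1·e^(−1.45000) + 1·e^(−1.71923) = 5.00000 + 0.234570 + 0.179204 = 5.41377.
P₀ = g₀ e^(−E₀/kT) / Z = 5.00000/5.41377 = 0.9236.

0.9236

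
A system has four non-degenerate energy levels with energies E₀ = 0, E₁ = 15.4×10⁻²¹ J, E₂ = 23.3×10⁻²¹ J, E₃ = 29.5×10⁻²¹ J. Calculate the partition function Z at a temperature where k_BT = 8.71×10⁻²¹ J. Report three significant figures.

Eᵢ/kT = 0, 1.7681, 2.6751, 3.3869.
Z = Σ e^(−Eᵢ/kT) = e^(−0) + e^(−1.7681) + e^(−2.6751) + e^(−3.3869) = 1.0000 + 0.17066 + 0.068900 + 0.033813 = 1.2734.

Z = 1.27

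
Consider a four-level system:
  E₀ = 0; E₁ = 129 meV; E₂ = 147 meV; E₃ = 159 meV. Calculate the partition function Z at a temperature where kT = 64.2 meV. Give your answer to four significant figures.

Z = 1.319

Eᵢ/kT = 0, 2.00935, 2.28972, 2.47664.
Z = Σ e^(−Eᵢ/kT) = e^(−0) + e^(−2.00935) + e^(−2.28972) + e^(−2.47664) = 1.00000 + 0.134076 + 0.101295 + 0.0840251 = 1.31940.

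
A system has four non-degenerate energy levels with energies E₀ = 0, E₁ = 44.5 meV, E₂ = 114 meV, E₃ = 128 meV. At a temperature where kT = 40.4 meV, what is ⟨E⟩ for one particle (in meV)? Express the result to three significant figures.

Eᵢ/kT = 0, 1.1015, 2.8218, 3.1683.
Z = Σ e^(−Eᵢ/kT) = e^(−0) + e^(−1.1015) + e^(−2.8218) + e^(−3.1683) = 1.0000 + 0.33237 + 0.059499 + 0.042075 = 1.4339.
⟨E⟩ = Σ Eᵢ e^(−Eᵢ/kT) / Z = (0·1.0000 + 44.5·0.33237 + 114·0.059499 + 128·0.042075) / 1.4339 = 18.8 meV.

18.8 meV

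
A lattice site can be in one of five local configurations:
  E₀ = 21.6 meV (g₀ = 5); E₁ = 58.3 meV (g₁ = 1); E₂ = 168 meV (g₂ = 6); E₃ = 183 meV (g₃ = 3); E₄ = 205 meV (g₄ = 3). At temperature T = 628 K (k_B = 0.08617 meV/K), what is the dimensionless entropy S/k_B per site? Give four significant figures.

2.180

k_BT = 0.08617 × 628 K = 54.1148 meV.
Eᵢ/kT = 0.399151, 1.07734, 3.10451, 3.38170, 3.78824.
Z = Σ gᵢe^(−Eᵢ/kT) = 5·e^(−0.399151) + 1·e^(−1.07734) + 6·e^(−3.10451) + 3·e^(−3.38170) + 3·e^(−3.78824) = 3.35445 + 0.340500 + 0.269079 + 0.101969 + 0.0679062 = 4.13390.
⟨E⟩ = Σ EᵢPᵢ = 41.1460 meV.
S/k_B = ln Z + ⟨E⟩/kT = ln(4.13390) + 41.1460/54.1148 = 1.41922 + 0.760347 = 2.180.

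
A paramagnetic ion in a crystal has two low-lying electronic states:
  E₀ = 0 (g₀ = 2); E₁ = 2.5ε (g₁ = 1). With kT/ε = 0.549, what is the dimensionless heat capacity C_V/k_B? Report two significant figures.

Eᵢ/kT = 0, 4.554.
Z = Σ gᵢe^(−Eᵢ/kT) = 2·e^(−0) + 1·e^(−4.554) = 2.000 + 0.01053 = 2.011.
⟨E⟩ = 0.01309 ε, ⟨E²⟩ = 0.03273 ε².
C_V/k_B = (⟨E²⟩ − ⟨E⟩²)/(kT)² = (0.03273 − 0.0001713)/0.3014 = 0.11.

0.11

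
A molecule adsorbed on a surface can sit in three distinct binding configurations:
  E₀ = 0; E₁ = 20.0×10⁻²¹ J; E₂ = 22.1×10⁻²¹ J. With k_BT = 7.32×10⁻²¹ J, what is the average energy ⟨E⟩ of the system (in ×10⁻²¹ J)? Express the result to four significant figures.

2.137 ×10⁻²¹ J

Eᵢ/kT = 0, 2.73224, 3.01913.
Z = Σ e^(−Eᵢ/kT) = e^(−0) + e^(−2.73224) + e^(−3.01913) = 1.00000 + 0.0650734 + 0.0488437 = 1.11392.
⟨E⟩ = Σ Eᵢ e^(−Eᵢ/kT) / Z = (0·1.00000 + 20.0·0.0650734 + 22.1·0.0488437) / 1.11392 = 2.137 ×10⁻²¹ J.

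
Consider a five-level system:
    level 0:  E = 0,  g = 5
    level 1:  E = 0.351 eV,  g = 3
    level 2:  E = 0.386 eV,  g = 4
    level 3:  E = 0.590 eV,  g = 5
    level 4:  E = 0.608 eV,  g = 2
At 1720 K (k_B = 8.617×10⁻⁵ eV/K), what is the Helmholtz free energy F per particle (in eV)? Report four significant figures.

-0.2580 eV

k_BT = 8.617×10⁻⁵ × 1720 K = 0.148212 eV.
Eᵢ/kT = 0, 2.36823, 2.60438, 3.98078, 4.10223.
Z = Σ gᵢe^(−Eᵢ/kT) = 5·e^(−0) + 3·e^(−2.36823) + 4·e^(−2.60438) + 5·e^(−3.98078) + 2·e^(−4.10223) = 5.00000 + 0.280939 + 0.295796 + 0.0933554 + 0.0330715 = 5.70316.
F = −kT ln Z = −0.148212 × ln(5.70316) = −0.148212 × 1.74102 = -0.2580 eV.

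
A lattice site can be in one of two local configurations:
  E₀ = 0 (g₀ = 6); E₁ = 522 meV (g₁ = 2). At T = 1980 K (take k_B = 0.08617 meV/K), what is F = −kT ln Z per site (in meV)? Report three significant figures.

-308 meV

k_BT = 0.08617 × 1980 K = 170.62 meV.
Eᵢ/kT = 0, 3.0594.
Z = Σ gᵢe^(−Eᵢ/kT) = 6·e^(−0) + 2·e^(−3.0594) = 6.0000 + 0.093832 = 6.0938.
F = −kT ln Z = −170.62 × ln(6.0938) = −170.62 × 1.8073 = -308 meV.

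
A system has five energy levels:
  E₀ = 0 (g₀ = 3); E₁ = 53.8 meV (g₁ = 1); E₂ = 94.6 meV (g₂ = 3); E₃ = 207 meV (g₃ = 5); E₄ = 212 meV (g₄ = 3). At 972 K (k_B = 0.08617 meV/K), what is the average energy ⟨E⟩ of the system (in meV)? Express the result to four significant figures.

50.04 meV

k_BT = 0.08617 × 972 K = 83.7572 meV.
Eᵢ/kT = 0, 0.642333, 1.12946, 2.47143, 2.53113.
Z = Σ gᵢe^(−Eᵢ/kT) = 3·e^(−0) + 1·e^(−0.642333) + 3·e^(−1.12946) + 5·e^(−2.47143) + 3·e^(−2.53113) = 3.00000 + 0.526064 + 0.969623 + 0.422320 + 0.238707 = 5.15671.
⟨E⟩ = Σ Eᵢ gᵢe^(−Eᵢ/kT) / Z = (0·3.00000 + 53.8·0.526064 + 94.6·0.969623 + 207·0.422320 + 212·0.238707) / 5.15671 = 50.04 meV.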